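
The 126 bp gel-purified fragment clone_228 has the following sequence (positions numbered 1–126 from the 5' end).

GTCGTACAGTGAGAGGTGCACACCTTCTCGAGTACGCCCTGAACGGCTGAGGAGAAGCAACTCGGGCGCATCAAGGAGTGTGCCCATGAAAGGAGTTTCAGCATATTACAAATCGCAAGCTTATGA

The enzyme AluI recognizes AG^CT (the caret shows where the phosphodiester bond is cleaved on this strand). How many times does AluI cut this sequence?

1

AGCT occurs starting at position 118.
AluI cuts at 1 site.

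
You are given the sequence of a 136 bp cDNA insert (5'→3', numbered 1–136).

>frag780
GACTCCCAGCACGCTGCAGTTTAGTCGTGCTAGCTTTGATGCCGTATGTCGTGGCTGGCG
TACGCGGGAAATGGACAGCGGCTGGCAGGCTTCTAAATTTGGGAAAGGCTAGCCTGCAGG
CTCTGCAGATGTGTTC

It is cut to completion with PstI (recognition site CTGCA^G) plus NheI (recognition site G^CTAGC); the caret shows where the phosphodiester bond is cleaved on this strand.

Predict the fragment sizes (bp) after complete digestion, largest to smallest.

79, 18, 11, 10, 9, 9 bp

PstI sites (CTGCAG) start at positions 14, 114, 123.
PstI cuts after base 5 of each site (before the last base), so after positions 18, 118, 127.
NheI sites (GCTAGC) start at positions 29, 108.
NheI cuts after the first base of each site, so after positions 29, 108.
Combined cut positions: 18, 29, 108, 118, 127.
Linear molecule, 5 cuts → 6 fragments:
  1–18 → 18 bp
  19–29 → 11 bp
  30–108 → 79 bp
  109–118 → 10 bp
  119–127 → 9 bp
  128–136 → 9 bp
Sorted largest to smallest: 79, 18, 11, 10, 9, 9 bp.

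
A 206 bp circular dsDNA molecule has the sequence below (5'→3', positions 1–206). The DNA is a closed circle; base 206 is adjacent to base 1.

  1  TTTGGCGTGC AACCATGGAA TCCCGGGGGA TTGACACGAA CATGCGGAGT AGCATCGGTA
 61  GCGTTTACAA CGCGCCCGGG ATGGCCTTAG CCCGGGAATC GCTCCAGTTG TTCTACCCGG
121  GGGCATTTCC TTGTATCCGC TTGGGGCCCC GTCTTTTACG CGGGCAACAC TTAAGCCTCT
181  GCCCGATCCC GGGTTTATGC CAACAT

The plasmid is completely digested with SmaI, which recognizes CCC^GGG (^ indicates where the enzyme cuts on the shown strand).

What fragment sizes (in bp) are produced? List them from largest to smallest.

72, 53, 40, 25, 16 bp

SmaI sites (CCCGGG) start at positions 22, 75, 91, 116, 188.
SmaI cuts after base 3 of each site, so after positions 24, 77, 93, 118, 190.
Circular molecule, 5 cuts → 5 fragments:
  25–77 → 53 bp
  78–93 → 16 bp
  94–118 → 25 bp
  119–190 → 72 bp
  191–206 then 1–24 → 16 + 24 = 40 bp
Sorted largest to smallest: 72, 53, 40, 25, 16 bp.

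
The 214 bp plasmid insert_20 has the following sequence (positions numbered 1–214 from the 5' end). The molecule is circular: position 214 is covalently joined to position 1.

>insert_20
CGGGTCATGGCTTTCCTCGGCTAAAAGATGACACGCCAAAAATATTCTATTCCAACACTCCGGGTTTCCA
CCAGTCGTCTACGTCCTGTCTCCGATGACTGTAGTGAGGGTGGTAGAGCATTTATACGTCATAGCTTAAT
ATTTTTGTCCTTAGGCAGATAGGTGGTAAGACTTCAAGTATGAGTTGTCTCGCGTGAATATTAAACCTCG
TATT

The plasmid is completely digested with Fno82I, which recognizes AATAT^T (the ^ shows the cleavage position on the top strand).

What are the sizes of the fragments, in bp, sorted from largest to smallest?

97, 59, 58 bp

Fno82I sites (AATATT) start at positions 41, 138, 197.
Fno82I cuts after base 5 of each site (before the last base), so after positions 45, 142, 201.
Circular molecule, 3 cuts → 3 fragments:
  46–142 → 97 bp
  143–201 → 59 bp
  202–214 then 1–45 → 13 + 45 = 58 bp
Sorted largest to smallest: 97, 59, 58 bp.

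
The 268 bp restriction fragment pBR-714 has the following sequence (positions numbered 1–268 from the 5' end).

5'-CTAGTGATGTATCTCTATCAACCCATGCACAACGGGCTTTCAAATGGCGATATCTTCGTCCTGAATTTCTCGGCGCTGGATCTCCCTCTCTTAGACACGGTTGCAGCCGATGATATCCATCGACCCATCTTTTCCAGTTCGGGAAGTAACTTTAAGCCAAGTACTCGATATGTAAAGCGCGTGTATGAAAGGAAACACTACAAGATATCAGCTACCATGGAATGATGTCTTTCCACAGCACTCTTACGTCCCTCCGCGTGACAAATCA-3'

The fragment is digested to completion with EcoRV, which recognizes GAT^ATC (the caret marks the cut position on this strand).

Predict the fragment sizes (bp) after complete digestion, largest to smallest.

92, 63, 62, 51 bp

EcoRV sites (GATATC) start at positions 49, 112, 204.
EcoRV cuts after base 3 of each site, so after positions 51, 114, 206.
Linear molecule, 3 cuts → 4 fragments:
  1–51 → 51 bp
  52–114 → 63 bp
  115–206 → 92 bp
  207–268 → 62 bp
Sorted largest to smallest: 92, 63, 62, 51 bp.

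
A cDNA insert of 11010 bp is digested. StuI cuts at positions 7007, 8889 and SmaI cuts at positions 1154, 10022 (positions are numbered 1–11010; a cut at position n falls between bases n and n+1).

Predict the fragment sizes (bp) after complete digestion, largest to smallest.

5853, 1882, 1154, 1133, 988 bp

Combined cut positions (sorted): 1154, 7007, 8889, 10022.
Linear molecule, 4 cuts → 5 fragments:
  1154 − 0 = 1154 bp
  7007 − 1154 = 5853 bp
  8889 − 7007 = 1882 bp
  10022 − 8889 = 1133 bp
  11010 − 10022 = 988 bp
Sorted largest to smallest: 5853, 1882, 1154, 1133, 988 bp.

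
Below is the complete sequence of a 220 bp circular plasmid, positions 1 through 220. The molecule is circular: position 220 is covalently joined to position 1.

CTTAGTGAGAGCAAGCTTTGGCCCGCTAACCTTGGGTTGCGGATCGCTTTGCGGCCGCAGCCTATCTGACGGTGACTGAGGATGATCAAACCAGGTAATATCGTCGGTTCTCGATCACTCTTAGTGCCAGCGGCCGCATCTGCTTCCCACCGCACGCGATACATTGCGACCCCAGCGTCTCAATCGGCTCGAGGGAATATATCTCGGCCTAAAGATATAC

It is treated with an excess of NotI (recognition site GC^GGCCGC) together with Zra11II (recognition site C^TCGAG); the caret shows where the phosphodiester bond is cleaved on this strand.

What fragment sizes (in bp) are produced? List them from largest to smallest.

NotI sites (GCGGCCGC) start at positions 51, 130.
NotI cuts after base 2 of each site, so after positions 52, 131.
The Zra11II site (CTCGAG) starts at position 188.
Zra11II cuts after the first base of each site, so after position 188.
Combined cut positions: 52, 131, 188.
Circular molecule, 3 cuts → 3 fragments:
  53–131 → 79 bp
  132–188 → 57 bp
  189–220 then 1–52 → 32 + 52 = 84 bp
Sorted largest to smallest: 84, 79, 57 bp.

84, 79, 57 bp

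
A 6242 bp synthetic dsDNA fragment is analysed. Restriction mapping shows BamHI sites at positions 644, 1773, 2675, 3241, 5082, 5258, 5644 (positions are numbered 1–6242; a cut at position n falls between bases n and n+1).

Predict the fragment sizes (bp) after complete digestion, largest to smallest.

1841, 1129, 902, 644, 598, 566, 386, 176 bp

Linear molecule, 7 cuts → 8 fragments:
  644 − 0 = 644 bp
  1773 − 644 = 1129 bp
  2675 − 1773 = 902 bp
  3241 − 2675 = 566 bp
  5082 − 3241 = 1841 bp
  5258 − 5082 = 176 bp
  5644 − 5258 = 386 bp
  6242 − 5644 = 598 bp
Sorted largest to smallest: 1841, 1129, 902, 644, 598, 566, 386, 176 bp.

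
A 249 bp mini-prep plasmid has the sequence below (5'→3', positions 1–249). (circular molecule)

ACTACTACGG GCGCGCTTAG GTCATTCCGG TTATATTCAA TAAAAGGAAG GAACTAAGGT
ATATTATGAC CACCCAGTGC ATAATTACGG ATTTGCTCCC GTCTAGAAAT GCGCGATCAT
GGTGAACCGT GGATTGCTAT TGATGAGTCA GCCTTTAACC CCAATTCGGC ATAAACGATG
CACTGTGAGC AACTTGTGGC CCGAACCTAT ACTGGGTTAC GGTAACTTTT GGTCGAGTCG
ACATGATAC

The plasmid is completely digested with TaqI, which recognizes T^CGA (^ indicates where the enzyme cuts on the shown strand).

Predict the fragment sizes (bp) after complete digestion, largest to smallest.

244, 5 bp

TaqI sites (TCGA) start at positions 233, 238.
TaqI cuts after the first base of each site, so after positions 233, 238.
Circular molecule, 2 cuts → 2 fragments:
  234–238 → 5 bp
  239–249 then 1–233 → 11 + 233 = 244 bp
Sorted largest to smallest: 244, 5 bp.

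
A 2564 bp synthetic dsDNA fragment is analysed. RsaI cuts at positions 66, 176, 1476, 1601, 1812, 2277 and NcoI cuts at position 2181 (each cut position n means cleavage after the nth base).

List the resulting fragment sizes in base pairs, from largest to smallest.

1300, 369, 287, 211, 125, 110, 96, 66 bp

Combined cut positions (sorted): 66, 176, 1476, 1601, 1812, 2181, 2277.
Linear molecule, 7 cuts → 8 fragments:
  66 − 0 = 66 bp
  176 − 66 = 110 bp
  1476 − 176 = 1300 bp
  1601 − 1476 = 125 bp
  1812 − 1601 = 211 bp
  2181 − 1812 = 369 bp
  2277 − 2181 = 96 bp
  2564 − 2277 = 287 bp
Sorted largest to smallest: 1300, 369, 287, 211, 125, 110, 96, 66 bp.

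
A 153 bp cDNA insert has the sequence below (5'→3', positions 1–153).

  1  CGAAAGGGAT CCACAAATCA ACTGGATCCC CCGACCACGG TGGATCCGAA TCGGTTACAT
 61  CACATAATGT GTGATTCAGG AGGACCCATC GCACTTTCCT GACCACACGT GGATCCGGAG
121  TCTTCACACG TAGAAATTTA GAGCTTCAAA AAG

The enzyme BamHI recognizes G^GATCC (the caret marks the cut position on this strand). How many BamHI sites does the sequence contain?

GGATCC occurs starting at positions 7, 24, 42, 111.
BamHI cuts at 4 sites.

4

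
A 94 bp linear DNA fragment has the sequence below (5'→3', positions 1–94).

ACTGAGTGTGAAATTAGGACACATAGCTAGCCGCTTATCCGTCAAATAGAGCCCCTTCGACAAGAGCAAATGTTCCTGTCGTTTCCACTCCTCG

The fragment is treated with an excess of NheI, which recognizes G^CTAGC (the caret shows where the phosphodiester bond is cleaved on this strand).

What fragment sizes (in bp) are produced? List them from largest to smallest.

The NheI site (GCTAGC) starts at position 26.
NheI cuts after the first base of each site, so after position 26.
Linear molecule, 1 cut → 2 fragments:
  1–26 → 26 bp
  27–94 → 68 bp
Sorted largest to smallest: 68, 26 bp.

68, 26 bp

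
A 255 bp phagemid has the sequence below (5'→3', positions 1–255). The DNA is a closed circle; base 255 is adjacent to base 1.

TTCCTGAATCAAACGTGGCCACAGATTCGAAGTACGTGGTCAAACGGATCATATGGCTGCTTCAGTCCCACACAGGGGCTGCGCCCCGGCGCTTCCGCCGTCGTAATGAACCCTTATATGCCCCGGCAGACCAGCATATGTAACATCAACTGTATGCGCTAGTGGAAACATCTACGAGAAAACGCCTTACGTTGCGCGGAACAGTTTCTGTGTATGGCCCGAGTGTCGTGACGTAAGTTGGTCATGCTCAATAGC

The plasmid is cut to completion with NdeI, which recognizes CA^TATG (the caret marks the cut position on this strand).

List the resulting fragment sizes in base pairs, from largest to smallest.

NdeI sites (CATATG) start at positions 50, 135.
NdeI cuts after base 2 of each site, so after positions 51, 136.
Circular molecule, 2 cuts → 2 fragments:
  52–136 → 85 bp
  137–255 then 1–51 → 119 + 51 = 170 bp
Sorted largest to smallest: 170, 85 bp.

170, 85 bp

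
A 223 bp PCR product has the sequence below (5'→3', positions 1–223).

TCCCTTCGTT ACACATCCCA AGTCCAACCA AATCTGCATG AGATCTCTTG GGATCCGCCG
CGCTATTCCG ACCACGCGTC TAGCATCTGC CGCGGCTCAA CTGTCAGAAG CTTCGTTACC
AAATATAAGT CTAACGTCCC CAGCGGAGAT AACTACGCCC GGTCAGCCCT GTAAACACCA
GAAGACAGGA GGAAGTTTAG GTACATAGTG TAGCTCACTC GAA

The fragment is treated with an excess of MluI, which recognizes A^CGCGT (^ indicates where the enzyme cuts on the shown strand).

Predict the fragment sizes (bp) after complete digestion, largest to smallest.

The MluI site (ACGCGT) starts at position 74.
MluI cuts after the first base of each site, so after position 74.
Linear molecule, 1 cut → 2 fragments:
  1–74 → 74 bp
  75–223 → 149 bp
Sorted largest to smallest: 149, 74 bp.

149, 74 bp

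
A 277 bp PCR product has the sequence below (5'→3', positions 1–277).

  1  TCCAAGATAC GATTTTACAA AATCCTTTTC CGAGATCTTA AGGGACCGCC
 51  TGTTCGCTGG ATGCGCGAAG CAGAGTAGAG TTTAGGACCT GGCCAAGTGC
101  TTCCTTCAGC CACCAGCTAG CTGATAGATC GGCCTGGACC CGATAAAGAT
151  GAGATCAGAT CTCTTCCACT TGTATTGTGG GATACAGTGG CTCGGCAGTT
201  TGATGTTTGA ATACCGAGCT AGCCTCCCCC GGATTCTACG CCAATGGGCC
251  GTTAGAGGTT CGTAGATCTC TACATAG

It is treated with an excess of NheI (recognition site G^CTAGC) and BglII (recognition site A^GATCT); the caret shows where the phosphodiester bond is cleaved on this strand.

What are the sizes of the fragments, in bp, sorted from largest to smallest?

83, 61, 46, 41, 33, 13 bp

NheI sites (GCTAGC) start at positions 116, 218.
NheI cuts after the first base of each site, so after positions 116, 218.
BglII sites (AGATCT) start at positions 33, 157, 264.
BglII cuts after the first base of each site, so after positions 33, 157, 264.
Combined cut positions: 33, 116, 157, 218, 264.
Linear molecule, 5 cuts → 6 fragments:
  1–33 → 33 bp
  34–116 → 83 bp
  117–157 → 41 bp
  158–218 → 61 bp
  219–264 → 46 bp
  265–277 → 13 bp
Sorted largest to smallest: 83, 61, 46, 41, 33, 13 bp.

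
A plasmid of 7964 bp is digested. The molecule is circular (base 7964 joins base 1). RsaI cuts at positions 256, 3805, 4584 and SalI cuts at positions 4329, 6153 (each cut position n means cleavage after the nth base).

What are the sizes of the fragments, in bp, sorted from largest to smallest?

3549, 2067, 1569, 524, 255 bp

Combined cut positions (sorted): 256, 3805, 4329, 4584, 6153.
Circular molecule, 5 cuts → 5 fragments:
  3805 − 256 = 3549 bp
  4329 − 3805 = 524 bp
  4584 − 4329 = 255 bp
  6153 − 4584 = 1569 bp
  wrap: 7964 − 6153 + 256 = 2067 bp
Sorted largest to smallest: 3549, 2067, 1569, 524, 255 bp.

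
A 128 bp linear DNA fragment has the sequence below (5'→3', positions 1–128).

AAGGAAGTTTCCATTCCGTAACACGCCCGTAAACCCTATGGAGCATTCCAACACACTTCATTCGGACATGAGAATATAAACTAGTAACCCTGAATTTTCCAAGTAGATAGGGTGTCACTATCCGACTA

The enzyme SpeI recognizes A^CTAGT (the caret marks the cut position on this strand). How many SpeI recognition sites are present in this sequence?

ACTAGT occurs starting at position 80.
SpeI cuts at 1 site.

1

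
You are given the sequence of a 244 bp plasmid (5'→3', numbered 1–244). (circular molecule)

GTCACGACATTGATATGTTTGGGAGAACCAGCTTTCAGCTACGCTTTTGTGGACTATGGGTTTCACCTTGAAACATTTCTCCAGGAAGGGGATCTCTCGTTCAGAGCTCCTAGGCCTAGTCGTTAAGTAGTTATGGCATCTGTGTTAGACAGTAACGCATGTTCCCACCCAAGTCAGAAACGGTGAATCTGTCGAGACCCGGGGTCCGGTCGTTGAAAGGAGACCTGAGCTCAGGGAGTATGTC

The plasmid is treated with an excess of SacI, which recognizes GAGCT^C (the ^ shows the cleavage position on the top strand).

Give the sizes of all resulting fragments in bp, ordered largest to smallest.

123, 121 bp

SacI sites (GAGCTC) start at positions 104, 227.
SacI cuts after base 5 of each site (before the last base), so after positions 108, 231.
Circular molecule, 2 cuts → 2 fragments:
  109–231 → 123 bp
  232–244 then 1–108 → 13 + 108 = 121 bp
Sorted largest to smallest: 123, 121 bp.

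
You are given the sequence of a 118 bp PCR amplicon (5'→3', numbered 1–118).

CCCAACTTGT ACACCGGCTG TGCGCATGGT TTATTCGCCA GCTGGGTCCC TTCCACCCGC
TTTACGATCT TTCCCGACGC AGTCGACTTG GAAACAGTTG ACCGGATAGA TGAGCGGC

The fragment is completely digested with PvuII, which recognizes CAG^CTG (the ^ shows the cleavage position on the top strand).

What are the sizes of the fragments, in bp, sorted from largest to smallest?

77, 41 bp

The PvuII site (CAGCTG) starts at position 39.
PvuII cuts after base 3 of each site, so after position 41.
Linear molecule, 1 cut → 2 fragments:
  1–41 → 41 bp
  42–118 → 77 bp
Sorted largest to smallest: 77, 41 bp.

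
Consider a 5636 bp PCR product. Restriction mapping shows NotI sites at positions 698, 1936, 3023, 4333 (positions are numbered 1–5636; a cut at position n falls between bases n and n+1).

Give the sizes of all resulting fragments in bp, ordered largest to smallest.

Linear molecule, 4 cuts → 5 fragments:
  698 − 0 = 698 bp
  1936 − 698 = 1238 bp
  3023 − 1936 = 1087 bp
  4333 − 3023 = 1310 bp
  5636 − 4333 = 1303 bp
Sorted largest to smallest: 1310, 1303, 1238, 1087, 698 bp.

1310, 1303, 1238, 1087, 698 bp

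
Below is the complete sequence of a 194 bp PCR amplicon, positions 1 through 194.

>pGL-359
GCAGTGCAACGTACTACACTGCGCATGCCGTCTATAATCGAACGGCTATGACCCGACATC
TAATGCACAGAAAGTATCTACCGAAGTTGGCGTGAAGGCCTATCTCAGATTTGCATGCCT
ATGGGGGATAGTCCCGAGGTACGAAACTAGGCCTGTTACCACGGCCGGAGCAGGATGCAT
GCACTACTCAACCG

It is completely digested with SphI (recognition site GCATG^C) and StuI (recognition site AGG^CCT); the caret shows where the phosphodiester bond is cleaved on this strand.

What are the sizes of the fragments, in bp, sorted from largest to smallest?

SphI sites (GCATGC) start at positions 23, 113, 177.
SphI cuts after base 5 of each site (before the last base), so after positions 27, 117, 181.
StuI sites (AGGCCT) start at positions 96, 149.
StuI cuts after base 3 of each site, so after positions 98, 151.
Combined cut positions: 27, 98, 117, 151, 181.
Linear molecule, 5 cuts → 6 fragments:
  1–27 → 27 bp
  28–98 → 71 bp
  99–117 → 19 bp
  118–151 → 34 bp
  152–181 → 30 bp
  182–194 → 13 bp
Sorted largest to smallest: 71, 34, 30, 27, 19, 13 bp.

71, 34, 30, 27, 19, 13 bp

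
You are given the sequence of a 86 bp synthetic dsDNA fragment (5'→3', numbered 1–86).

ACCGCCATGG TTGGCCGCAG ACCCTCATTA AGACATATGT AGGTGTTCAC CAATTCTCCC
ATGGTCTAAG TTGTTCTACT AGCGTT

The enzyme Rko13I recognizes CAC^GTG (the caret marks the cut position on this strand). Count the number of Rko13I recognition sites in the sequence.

No occurrence of CACGTG is present in the sequence.
Rko13I does not cut: 0 sites.

0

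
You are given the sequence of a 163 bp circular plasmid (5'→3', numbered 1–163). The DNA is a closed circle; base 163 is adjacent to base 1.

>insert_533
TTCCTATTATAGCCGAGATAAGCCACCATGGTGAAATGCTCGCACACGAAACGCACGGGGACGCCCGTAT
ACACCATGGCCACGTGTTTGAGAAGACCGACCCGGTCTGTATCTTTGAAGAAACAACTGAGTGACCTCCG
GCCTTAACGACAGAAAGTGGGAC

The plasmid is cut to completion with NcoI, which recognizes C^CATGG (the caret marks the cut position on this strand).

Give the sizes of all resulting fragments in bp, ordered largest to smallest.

NcoI sites (CCATGG) start at positions 26, 74.
NcoI cuts after the first base of each site, so after positions 26, 74.
Circular molecule, 2 cuts → 2 fragments:
  27–74 → 48 bp
  75–163 then 1–26 → 89 + 26 = 115 bp
Sorted largest to smallest: 115, 48 bp.

115, 48 bp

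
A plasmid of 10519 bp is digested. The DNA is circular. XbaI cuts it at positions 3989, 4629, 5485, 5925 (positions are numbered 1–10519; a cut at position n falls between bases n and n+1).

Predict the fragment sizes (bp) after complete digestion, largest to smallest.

Circular molecule, 4 cuts → 4 fragments:
  4629 − 3989 = 640 bp
  5485 − 4629 = 856 bp
  5925 − 5485 = 440 bp
  wrap: 10519 − 5925 + 3989 = 8583 bp
Sorted largest to smallest: 8583, 856, 640, 440 bp.

8583, 856, 640, 440 bp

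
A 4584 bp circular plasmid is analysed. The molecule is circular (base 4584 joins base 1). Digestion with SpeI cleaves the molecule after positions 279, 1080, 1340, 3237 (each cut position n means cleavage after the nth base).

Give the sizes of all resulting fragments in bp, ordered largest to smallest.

Circular molecule, 4 cuts → 4 fragments:
  1080 − 279 = 801 bp
  1340 − 1080 = 260 bp
  3237 − 1340 = 1897 bp
  wrap: 4584 − 3237 + 279 = 1626 bp
Sorted largest to smallest: 1897, 1626, 801, 260 bp.

1897, 1626, 801, 260 bp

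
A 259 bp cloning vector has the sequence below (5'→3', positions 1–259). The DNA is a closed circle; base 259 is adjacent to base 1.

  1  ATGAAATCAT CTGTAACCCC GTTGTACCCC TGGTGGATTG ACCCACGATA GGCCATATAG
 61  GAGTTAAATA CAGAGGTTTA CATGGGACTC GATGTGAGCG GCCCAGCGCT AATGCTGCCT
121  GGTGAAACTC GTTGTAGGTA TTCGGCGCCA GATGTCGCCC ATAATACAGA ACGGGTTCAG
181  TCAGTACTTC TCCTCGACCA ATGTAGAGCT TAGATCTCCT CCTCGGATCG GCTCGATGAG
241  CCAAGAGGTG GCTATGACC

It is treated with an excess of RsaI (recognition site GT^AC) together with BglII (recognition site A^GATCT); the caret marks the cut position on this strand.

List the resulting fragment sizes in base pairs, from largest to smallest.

RsaI sites (GTAC) start at positions 24, 184.
RsaI cuts after base 2 of each site, so after positions 25, 185.
The BglII site (AGATCT) starts at position 212.
BglII cuts after the first base of each site, so after position 212.
Combined cut positions: 25, 185, 212.
Circular molecule, 3 cuts → 3 fragments:
  26–185 → 160 bp
  186–212 → 27 bp
  213–259 then 1–25 → 47 + 25 = 72 bp
Sorted largest to smallest: 160, 72, 27 bp.

160, 72, 27 bp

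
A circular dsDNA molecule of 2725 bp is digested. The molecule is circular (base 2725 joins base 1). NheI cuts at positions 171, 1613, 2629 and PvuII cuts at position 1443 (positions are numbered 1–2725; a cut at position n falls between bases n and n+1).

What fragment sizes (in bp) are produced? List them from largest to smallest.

1272, 1016, 267, 170 bp

Combined cut positions (sorted): 171, 1443, 1613, 2629.
Circular molecule, 4 cuts → 4 fragments:
  1443 − 171 = 1272 bp
  1613 − 1443 = 170 bp
  2629 − 1613 = 1016 bp
  wrap: 2725 − 2629 + 171 = 267 bp
Sorted largest to smallest: 1272, 1016, 267, 170 bp.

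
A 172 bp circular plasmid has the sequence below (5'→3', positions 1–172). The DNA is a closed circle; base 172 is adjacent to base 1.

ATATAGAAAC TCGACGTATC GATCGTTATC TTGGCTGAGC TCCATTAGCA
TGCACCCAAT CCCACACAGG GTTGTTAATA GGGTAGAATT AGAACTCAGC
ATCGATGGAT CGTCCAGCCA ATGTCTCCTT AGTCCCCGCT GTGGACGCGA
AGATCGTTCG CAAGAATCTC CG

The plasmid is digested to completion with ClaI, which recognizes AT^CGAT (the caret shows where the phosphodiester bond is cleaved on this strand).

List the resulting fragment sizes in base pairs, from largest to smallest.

ClaI sites (ATCGAT) start at positions 18, 101.
ClaI cuts after base 2 of each site, so after positions 19, 102.
Circular molecule, 2 cuts → 2 fragments:
  20–102 → 83 bp
  103–172 then 1–19 → 70 + 19 = 89 bp
Sorted largest to smallest: 89, 83 bp.

89, 83 bp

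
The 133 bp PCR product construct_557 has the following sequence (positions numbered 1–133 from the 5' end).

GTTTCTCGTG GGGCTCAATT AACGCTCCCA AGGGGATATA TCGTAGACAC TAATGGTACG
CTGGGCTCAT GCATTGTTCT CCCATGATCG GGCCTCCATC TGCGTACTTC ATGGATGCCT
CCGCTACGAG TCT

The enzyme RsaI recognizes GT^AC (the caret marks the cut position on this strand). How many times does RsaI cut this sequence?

GTAC occurs starting at positions 56, 104.
RsaI cuts at 2 sites.

2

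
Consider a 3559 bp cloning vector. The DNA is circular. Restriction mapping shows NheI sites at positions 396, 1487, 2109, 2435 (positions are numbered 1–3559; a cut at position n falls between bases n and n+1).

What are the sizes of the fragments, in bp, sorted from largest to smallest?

1520, 1091, 622, 326 bp

Circular molecule, 4 cuts → 4 fragments:
  1487 − 396 = 1091 bp
  2109 − 1487 = 622 bp
  2435 − 2109 = 326 bp
  wrap: 3559 − 2435 + 396 = 1520 bp
Sorted largest to smallest: 1520, 1091, 622, 326 bp.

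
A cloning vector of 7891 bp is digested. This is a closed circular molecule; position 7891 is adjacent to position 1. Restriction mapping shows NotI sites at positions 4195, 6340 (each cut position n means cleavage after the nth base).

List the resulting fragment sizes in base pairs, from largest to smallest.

5746, 2145 bp

Circular molecule, 2 cuts → 2 fragments:
  6340 − 4195 = 2145 bp
  wrap: 7891 − 6340 + 4195 = 5746 bp
Sorted largest to smallest: 5746, 2145 bp.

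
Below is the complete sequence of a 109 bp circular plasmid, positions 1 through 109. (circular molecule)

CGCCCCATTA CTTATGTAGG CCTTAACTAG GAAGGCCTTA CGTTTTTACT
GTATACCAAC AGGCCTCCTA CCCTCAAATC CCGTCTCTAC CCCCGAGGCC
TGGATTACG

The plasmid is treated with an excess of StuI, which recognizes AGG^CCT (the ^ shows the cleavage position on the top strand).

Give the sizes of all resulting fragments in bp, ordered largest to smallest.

StuI sites (AGGCCT) start at positions 18, 33, 61, 96.
StuI cuts after base 3 of each site, so after positions 20, 35, 63, 98.
Circular molecule, 4 cuts → 4 fragments:
  21–35 → 15 bp
  36–63 → 28 bp
  64–98 → 35 bp
  99–109 then 1–20 → 11 + 20 = 31 bp
Sorted largest to smallest: 35, 31, 28, 15 bp.

35, 31, 28, 15 bp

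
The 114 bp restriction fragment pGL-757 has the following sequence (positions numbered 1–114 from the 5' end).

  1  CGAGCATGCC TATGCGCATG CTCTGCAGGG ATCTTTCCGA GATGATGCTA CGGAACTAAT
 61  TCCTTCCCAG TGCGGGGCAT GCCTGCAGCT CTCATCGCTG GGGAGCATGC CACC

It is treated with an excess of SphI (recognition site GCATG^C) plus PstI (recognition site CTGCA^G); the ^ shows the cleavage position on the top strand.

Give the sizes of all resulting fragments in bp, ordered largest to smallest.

54, 22, 12, 8, 7, 6, 5 bp

SphI sites (GCATGC) start at positions 4, 16, 77, 105.
SphI cuts after base 5 of each site (before the last base), so after positions 8, 20, 81, 109.
PstI sites (CTGCAG) start at positions 23, 83.
PstI cuts after base 5 of each site (before the last base), so after positions 27, 87.
Combined cut positions: 8, 20, 27, 81, 87, 109.
Linear molecule, 6 cuts → 7 fragments:
  1–8 → 8 bp
  9–20 → 12 bp
  21–27 → 7 bp
  28–81 → 54 bp
  82–87 → 6 bp
  88–109 → 22 bp
  110–114 → 5 bp
Sorted largest to smallest: 54, 22, 12, 8, 7, 6, 5 bp.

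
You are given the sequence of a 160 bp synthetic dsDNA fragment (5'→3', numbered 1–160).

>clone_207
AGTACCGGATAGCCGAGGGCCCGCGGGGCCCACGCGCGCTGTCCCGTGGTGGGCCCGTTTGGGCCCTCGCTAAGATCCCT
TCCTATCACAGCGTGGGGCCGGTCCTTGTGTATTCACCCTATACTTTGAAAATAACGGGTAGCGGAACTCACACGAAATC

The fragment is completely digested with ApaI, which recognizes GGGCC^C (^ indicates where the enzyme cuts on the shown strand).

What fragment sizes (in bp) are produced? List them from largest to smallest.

95, 25, 21, 10, 9 bp

ApaI sites (GGGCCC) start at positions 17, 26, 51, 61.
ApaI cuts after base 5 of each site (before the last base), so after positions 21, 30, 55, 65.
Linear molecule, 4 cuts → 5 fragments:
  1–21 → 21 bp
  22–30 → 9 bp
  31–55 → 25 bp
  56–65 → 10 bp
  66–160 → 95 bp
Sorted largest to smallest: 95, 25, 21, 10, 9 bp.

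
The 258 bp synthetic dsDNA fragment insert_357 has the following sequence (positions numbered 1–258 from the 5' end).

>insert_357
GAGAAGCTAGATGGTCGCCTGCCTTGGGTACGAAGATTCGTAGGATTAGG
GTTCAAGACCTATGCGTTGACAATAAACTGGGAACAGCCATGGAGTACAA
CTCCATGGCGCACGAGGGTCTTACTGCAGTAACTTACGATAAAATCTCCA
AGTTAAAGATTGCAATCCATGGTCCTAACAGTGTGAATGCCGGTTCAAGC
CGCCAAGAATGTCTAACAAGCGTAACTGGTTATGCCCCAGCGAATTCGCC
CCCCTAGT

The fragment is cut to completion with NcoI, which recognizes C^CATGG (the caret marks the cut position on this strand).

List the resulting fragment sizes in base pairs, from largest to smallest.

NcoI sites (CCATGG) start at positions 88, 103, 167.
NcoI cuts after the first base of each site, so after positions 88, 103, 167.
Linear molecule, 3 cuts → 4 fragments:
  1–88 → 88 bp
  89–103 → 15 bp
  104–167 → 64 bp
  168–258 → 91 bp
Sorted largest to smallest: 91, 88, 64, 15 bp.

91, 88, 64, 15 bp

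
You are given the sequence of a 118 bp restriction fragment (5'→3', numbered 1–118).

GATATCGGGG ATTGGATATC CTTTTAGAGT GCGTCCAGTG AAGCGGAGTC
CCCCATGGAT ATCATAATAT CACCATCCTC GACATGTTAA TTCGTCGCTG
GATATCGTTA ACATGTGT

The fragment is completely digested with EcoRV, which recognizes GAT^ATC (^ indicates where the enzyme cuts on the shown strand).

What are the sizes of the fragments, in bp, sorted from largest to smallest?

43, 43, 15, 14, 3 bp

EcoRV sites (GATATC) start at positions 1, 15, 58, 101.
EcoRV cuts after base 3 of each site, so after positions 3, 17, 60, 103.
Linear molecule, 4 cuts → 5 fragments:
  1–3 → 3 bp
  4–17 → 14 bp
  18–60 → 43 bp
  61–103 → 43 bp
  104–118 → 15 bp
Sorted largest to smallest: 43, 43, 15, 14, 3 bp.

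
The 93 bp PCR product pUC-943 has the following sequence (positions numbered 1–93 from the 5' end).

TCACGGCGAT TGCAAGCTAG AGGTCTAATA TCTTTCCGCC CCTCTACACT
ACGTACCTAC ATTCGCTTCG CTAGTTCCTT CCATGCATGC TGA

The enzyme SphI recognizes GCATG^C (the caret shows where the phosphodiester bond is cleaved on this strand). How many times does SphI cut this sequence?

GCATGC occurs starting at position 85.
SphI cuts at 1 site.

1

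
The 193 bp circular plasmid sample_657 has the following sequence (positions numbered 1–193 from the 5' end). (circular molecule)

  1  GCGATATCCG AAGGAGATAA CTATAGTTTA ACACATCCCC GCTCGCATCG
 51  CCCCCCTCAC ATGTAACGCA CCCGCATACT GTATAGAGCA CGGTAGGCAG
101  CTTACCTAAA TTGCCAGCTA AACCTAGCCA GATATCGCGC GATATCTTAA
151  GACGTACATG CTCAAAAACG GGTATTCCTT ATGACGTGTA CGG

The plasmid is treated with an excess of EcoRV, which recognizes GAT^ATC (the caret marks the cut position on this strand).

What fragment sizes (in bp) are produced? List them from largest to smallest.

EcoRV sites (GATATC) start at positions 3, 131, 141.
EcoRV cuts after base 3 of each site, so after positions 5, 133, 143.
Circular molecule, 3 cuts → 3 fragments:
  6–133 → 128 bp
  134–143 → 10 bp
  144–193 then 1–5 → 50 + 5 = 55 bp
Sorted largest to smallest: 128, 55, 10 bp.

128, 55, 10 bp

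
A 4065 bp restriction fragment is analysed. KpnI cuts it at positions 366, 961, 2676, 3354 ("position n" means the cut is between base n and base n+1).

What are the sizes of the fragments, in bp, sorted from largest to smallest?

1715, 711, 678, 595, 366 bp

Linear molecule, 4 cuts → 5 fragments:
  366 − 0 = 366 bp
  961 − 366 = 595 bp
  2676 − 961 = 1715 bp
  3354 − 2676 = 678 bp
  4065 − 3354 = 711 bp
Sorted largest to smallest: 1715, 711, 678, 595, 366 bp.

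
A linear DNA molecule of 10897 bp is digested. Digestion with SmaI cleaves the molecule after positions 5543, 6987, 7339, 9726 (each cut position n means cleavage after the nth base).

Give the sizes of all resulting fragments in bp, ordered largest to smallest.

5543, 2387, 1444, 1171, 352 bp

Linear molecule, 4 cuts → 5 fragments:
  5543 − 0 = 5543 bp
  6987 − 5543 = 1444 bp
  7339 − 6987 = 352 bp
  9726 − 7339 = 2387 bp
  10897 − 9726 = 1171 bp
Sorted largest to smallest: 5543, 2387, 1444, 1171, 352 bp.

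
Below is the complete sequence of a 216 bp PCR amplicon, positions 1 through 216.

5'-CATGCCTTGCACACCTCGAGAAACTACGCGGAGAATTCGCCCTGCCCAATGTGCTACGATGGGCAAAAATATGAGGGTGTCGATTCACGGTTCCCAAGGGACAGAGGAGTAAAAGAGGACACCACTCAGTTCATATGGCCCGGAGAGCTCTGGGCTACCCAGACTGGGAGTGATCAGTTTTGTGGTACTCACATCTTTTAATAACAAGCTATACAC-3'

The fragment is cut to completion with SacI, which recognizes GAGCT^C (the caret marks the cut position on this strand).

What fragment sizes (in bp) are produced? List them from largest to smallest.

149, 67 bp

The SacI site (GAGCTC) starts at position 145.
SacI cuts after base 5 of each site (before the last base), so after position 149.
Linear molecule, 1 cut → 2 fragments:
  1–149 → 149 bp
  150–216 → 67 bp
Sorted largest to smallest: 149, 67 bp.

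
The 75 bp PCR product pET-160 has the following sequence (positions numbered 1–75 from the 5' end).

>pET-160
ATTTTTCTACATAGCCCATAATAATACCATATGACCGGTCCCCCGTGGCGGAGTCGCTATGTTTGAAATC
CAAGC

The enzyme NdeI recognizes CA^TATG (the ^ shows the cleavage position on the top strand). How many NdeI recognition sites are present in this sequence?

CATATG occurs starting at position 28.
NdeI cuts at 1 site.

1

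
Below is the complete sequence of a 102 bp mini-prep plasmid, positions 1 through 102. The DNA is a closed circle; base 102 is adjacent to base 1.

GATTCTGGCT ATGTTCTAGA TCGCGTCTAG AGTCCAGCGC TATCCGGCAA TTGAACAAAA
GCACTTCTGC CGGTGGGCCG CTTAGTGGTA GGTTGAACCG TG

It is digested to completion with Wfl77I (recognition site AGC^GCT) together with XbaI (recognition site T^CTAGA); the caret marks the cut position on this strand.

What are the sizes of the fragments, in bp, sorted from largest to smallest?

The Wfl77I site (AGCGCT) starts at position 36.
Wfl77I cuts after base 3 of each site, so after position 38.
XbaI sites (TCTAGA) start at positions 15, 26.
XbaI cuts after the first base of each site, so after positions 15, 26.
Combined cut positions: 15, 26, 38.
Circular molecule, 3 cuts → 3 fragments:
  16–26 → 11 bp
  27–38 → 12 bp
  39–102 then 1–15 → 64 + 15 = 79 bp
Sorted largest to smallest: 79, 12, 11 bp.

79, 12, 11 bp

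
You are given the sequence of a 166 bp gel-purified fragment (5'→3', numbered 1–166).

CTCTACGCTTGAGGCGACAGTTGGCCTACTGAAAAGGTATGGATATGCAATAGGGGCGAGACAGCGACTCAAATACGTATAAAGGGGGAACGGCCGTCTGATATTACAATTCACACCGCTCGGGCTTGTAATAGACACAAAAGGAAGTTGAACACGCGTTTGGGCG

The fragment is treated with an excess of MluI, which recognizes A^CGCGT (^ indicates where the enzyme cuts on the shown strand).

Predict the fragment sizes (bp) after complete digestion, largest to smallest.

The MluI site (ACGCGT) starts at position 154.
MluI cuts after the first base of each site, so after position 154.
Linear molecule, 1 cut → 2 fragments:
  1–154 → 154 bp
  155–166 → 12 bp
Sorted largest to smallest: 154, 12 bp.

154, 12 bp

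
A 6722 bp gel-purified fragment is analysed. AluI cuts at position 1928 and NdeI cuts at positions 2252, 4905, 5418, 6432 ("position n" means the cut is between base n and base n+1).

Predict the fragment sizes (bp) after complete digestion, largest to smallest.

2653, 1928, 1014, 513, 324, 290 bp

Combined cut positions (sorted): 1928, 2252, 4905, 5418, 6432.
Linear molecule, 5 cuts → 6 fragments:
  1928 − 0 = 1928 bp
  2252 − 1928 = 324 bp
  4905 − 2252 = 2653 bp
  5418 − 4905 = 513 bp
  6432 − 5418 = 1014 bp
  6722 − 6432 = 290 bp
Sorted largest to smallest: 2653, 1928, 1014, 513, 324, 290 bp.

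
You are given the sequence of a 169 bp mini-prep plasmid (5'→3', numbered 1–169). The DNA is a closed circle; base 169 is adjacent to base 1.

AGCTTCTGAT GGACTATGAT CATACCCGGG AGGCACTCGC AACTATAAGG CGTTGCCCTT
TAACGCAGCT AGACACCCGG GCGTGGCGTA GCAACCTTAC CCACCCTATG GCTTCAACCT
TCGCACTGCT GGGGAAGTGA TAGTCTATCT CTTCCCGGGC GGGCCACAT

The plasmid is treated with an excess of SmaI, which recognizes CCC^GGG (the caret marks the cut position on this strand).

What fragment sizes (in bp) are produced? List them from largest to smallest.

78, 51, 40 bp

SmaI sites (CCCGGG) start at positions 25, 76, 154.
SmaI cuts after base 3 of each site, so after positions 27, 78, 156.
Circular molecule, 3 cuts → 3 fragments:
  28–78 → 51 bp
  79–156 → 78 bp
  157–169 then 1–27 → 13 + 27 = 40 bp
Sorted largest to smallest: 78, 51, 40 bp.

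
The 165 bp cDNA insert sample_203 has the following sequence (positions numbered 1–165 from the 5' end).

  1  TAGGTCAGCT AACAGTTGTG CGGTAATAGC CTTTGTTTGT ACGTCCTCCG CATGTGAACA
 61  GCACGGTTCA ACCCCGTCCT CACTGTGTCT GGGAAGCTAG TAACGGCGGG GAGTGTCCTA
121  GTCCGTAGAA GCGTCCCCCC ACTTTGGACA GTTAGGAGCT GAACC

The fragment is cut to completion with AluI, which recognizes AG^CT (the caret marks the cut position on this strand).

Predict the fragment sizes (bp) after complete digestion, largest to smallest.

AluI sites (AGCT) start at positions 7, 95, 157.
AluI cuts after base 2 of each site, so after positions 8, 96, 158.
Linear molecule, 3 cuts → 4 fragments:
  1–8 → 8 bp
  9–96 → 88 bp
  97–158 → 62 bp
  159–165 → 7 bp
Sorted largest to smallest: 88, 62, 8, 7 bp.

88, 62, 8, 7 bp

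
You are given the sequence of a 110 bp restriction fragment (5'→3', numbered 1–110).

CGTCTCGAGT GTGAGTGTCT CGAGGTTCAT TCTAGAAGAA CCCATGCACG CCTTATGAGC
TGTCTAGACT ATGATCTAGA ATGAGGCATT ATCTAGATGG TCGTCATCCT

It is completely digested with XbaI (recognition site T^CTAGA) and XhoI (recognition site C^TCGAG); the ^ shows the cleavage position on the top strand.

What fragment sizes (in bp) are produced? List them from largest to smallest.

XbaI sites (TCTAGA) start at positions 31, 63, 75, 92.
XbaI cuts after the first base of each site, so after positions 31, 63, 75, 92.
XhoI sites (CTCGAG) start at positions 4, 19.
XhoI cuts after the first base of each site, so after positions 4, 19.
Combined cut positions: 4, 19, 31, 63, 75, 92.
Linear molecule, 6 cuts → 7 fragments:
  1–4 → 4 bp
  5–19 → 15 bp
  20–31 → 12 bp
  32–63 → 32 bp
  64–75 → 12 bp
  76–92 → 17 bp
  93–110 → 18 bp
Sorted largest to smallest: 32, 18, 17, 15, 12, 12, 4 bp.

32, 18, 17, 15, 12, 12, 4 bp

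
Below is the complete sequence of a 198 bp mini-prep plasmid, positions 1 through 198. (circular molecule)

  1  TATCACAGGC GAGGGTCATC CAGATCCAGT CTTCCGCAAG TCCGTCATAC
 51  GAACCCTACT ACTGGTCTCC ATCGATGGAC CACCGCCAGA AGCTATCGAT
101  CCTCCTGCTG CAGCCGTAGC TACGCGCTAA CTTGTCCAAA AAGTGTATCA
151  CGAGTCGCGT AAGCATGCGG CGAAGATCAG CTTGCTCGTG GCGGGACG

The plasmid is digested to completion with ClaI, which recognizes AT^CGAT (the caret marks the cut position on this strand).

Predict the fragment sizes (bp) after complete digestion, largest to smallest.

174, 24 bp

ClaI sites (ATCGAT) start at positions 71, 95.
ClaI cuts after base 2 of each site, so after positions 72, 96.
Circular molecule, 2 cuts → 2 fragments:
  73–96 → 24 bp
  97–198 then 1–72 → 102 + 72 = 174 bp
Sorted largest to smallest: 174, 24 bp.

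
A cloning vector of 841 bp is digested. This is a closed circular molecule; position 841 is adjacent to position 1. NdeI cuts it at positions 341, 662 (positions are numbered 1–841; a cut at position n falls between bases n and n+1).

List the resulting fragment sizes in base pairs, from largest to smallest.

520, 321 bp

Circular molecule, 2 cuts → 2 fragments:
  662 − 341 = 321 bp
  wrap: 841 − 662 + 341 = 520 bp
Sorted largest to smallest: 520, 321 bp.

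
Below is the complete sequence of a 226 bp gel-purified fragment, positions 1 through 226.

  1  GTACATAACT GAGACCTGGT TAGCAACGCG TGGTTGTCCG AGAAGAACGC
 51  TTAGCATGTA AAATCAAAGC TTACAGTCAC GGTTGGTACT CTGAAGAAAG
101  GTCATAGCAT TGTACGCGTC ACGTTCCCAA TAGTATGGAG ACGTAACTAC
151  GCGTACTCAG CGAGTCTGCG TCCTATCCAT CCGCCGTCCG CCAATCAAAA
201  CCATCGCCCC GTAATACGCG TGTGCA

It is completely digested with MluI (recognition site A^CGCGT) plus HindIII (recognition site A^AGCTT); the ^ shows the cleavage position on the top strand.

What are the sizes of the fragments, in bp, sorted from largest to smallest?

67, 47, 41, 35, 26, 10 bp

MluI sites (ACGCGT) start at positions 26, 114, 149, 216.
MluI cuts after the first base of each site, so after positions 26, 114, 149, 216.
The HindIII site (AAGCTT) starts at position 67.
HindIII cuts after the first base of each site, so after position 67.
Combined cut positions: 26, 67, 114, 149, 216.
Linear molecule, 5 cuts → 6 fragments:
  1–26 → 26 bp
  27–67 → 41 bp
  68–114 → 47 bp
  115–149 → 35 bp
  150–216 → 67 bp
  217–226 → 10 bp
Sorted largest to smallest: 67, 47, 41, 35, 26, 10 bp.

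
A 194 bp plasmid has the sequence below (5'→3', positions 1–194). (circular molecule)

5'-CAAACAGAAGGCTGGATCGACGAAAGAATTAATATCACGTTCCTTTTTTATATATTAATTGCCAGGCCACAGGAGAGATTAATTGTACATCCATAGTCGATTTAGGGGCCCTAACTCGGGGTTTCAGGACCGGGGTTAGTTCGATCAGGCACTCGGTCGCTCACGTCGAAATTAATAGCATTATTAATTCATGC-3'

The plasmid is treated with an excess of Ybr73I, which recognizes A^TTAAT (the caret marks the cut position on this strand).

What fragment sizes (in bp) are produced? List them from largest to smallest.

93, 39, 26, 24, 12 bp

Ybr73I sites (ATTAAT) start at positions 28, 54, 78, 171, 183.
Ybr73I cuts after the first base of each site, so after positions 28, 54, 78, 171, 183.
Circular molecule, 5 cuts → 5 fragments:
  29–54 → 26 bp
  55–78 → 24 bp
  79–171 → 93 bp
  172–183 → 12 bp
  184–194 then 1–28 → 11 + 28 = 39 bp
Sorted largest to smallest: 93, 39, 26, 24, 12 bp.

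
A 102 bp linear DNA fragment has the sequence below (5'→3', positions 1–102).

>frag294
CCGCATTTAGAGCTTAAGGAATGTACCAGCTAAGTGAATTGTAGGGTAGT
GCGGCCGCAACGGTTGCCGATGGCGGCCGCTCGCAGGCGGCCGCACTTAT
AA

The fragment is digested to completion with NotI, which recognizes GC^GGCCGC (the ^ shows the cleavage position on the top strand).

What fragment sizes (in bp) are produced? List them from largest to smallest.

NotI sites (GCGGCCGC) start at positions 51, 73, 87.
NotI cuts after base 2 of each site, so after positions 52, 74, 88.
Linear molecule, 3 cuts → 4 fragments:
  1–52 → 52 bp
  53–74 → 22 bp
  75–88 → 14 bp
  89–102 → 14 bp
Sorted largest to smallest: 52, 22, 14, 14 bp.

52, 22, 14, 14 bp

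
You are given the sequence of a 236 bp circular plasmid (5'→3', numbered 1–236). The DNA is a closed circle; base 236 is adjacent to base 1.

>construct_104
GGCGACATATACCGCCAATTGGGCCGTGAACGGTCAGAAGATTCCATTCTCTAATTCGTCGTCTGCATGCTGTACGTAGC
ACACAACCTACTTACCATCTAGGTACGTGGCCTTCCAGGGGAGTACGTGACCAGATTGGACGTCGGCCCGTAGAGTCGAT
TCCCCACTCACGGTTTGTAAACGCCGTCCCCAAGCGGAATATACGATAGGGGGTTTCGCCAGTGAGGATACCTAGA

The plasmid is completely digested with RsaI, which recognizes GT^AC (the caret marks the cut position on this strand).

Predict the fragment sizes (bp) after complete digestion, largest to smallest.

RsaI sites (GTAC) start at positions 72, 103, 123.
RsaI cuts after base 2 of each site, so after positions 73, 104, 124.
Circular molecule, 3 cuts → 3 fragments:
  74–104 → 31 bp
  105–124 → 20 bp
  125–236 then 1–73 → 112 + 73 = 185 bp
Sorted largest to smallest: 185, 31, 20 bp.

185, 31, 20 bp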